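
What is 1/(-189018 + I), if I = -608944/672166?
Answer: -336083/63526040966 ≈ -5.2905e-6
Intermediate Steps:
I = -304472/336083 (I = -608944*1/672166 = -304472/336083 ≈ -0.90594)
1/(-189018 + I) = 1/(-189018 - 304472/336083) = 1/(-63526040966/336083) = -336083/63526040966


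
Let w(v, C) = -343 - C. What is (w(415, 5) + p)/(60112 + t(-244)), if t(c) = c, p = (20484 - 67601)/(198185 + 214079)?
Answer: -143514989/24681421152 ≈ -0.0058147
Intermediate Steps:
p = -47117/412264 ≈ -0.11429
(w(415, 5) + p)/(60112 + t(-244)) = ((-343 - 1*5) - 47117/412264)/(60112 - 244) = ((-343 - 5) - 47117/412264)/59868 = (-348 - 47117/412264)*(1/59868) = -143514989/412264*1/59868 = -143514989/24681421152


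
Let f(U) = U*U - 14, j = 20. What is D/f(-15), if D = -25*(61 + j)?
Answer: -2025/211 ≈ -9.5972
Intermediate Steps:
f(U) = -14 + U² (f(U) = U² - 14 = -14 + U²)
D = -2025 (D = -25*(61 + 20) = -25*81 = -2025)
D/f(-15) = -2025/(-14 + (-15)²) = -2025/(-14 + 225) = -2025/211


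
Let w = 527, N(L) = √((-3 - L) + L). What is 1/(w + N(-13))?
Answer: 527/277732 - I*√3/277732 ≈ 0.0018975 - 6.2364e-6*I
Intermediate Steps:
N(L) = I*√3 (N(L) = √(-3) = I*√3)
1/(w + N(-13)) = 1/(527 + I*√3)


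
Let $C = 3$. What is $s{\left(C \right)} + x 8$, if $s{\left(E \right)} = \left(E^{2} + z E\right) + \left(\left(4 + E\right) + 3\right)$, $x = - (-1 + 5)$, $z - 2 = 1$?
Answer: $-4$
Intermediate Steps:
$z = 3$ ($z = 2 + 1 = 3$)
$x = -4$ ($x = \left(-1\right) 4 = -4$)
$s{\left(E \right)} = 7 + E^{2} + 4 E$ ($s{\left(E \right)} = \left(E^{2} + 3 E\right) + \left(\left(4 + E\right) + 3\right) = \left(E^{2} + 3 E\right) + \left(7 + E\right) = 7 + E^{2} + 4 E$)
$s{\left(C \right)} + x 8 = \left(7 + 3^{2} + 4 \cdot 3\right) - 32 = \left(7 + 9 + 12\right) - 32 = 28 - 32 = -4$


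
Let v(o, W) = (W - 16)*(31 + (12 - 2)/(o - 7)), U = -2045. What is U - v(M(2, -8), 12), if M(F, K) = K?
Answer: -5771/3 ≈ -1923.7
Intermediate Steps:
v(o, W) = (-16 + W)*(31 + 10/(-7 + o))
U - v(M(2, -8), 12) = -2045 - (3312 - 496*(-8) - 207*12 + 31*12*(-8))/(-7 - 8) = -2045 - (3312 + 3968 - 2484 - 2976)/(-15) = -2045 - (-1)*1820/15 = -2045 - 1*(-364/3) = -2045 + 364/3 = -5771/3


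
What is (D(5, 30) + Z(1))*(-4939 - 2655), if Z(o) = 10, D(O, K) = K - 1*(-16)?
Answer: -425264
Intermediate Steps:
D(O, K) = 16 + K (D(O, K) = K + 16 = 16 + K)
(D(5, 30) + Z(1))*(-4939 - 2655) = ((16 + 30) + 10)*(-4939 - 2655) = (46 + 10)*(-7594) = 56*(-7594) = -425264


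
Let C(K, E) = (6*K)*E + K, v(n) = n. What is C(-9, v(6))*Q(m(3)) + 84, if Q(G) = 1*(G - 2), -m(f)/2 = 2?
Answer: 2082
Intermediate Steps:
m(f) = -4 (m(f) = -2*2 = -4)
Q(G) = -2 + G (Q(G) = 1*(-2 + G) = -2 + G)
C(K, E) = K + 6*E*K (C(K, E) = 6*E*K + K = K + 6*E*K)
C(-9, v(6))*Q(m(3)) + 84 = (-9*(1 + 6*6))*(-2 - 4) + 84 = -9*(1 + 36)*(-6) + 84 = -9*37*(-6) + 84 = -333*(-6) + 84 = 1998 + 84 = 2082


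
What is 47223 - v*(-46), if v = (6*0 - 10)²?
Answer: 51823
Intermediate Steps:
v = 100 (v = (0 - 10)² = (-10)² = 100)
47223 - v*(-46) = 47223 - 100*(-46) = 47223 - 1*(-4600) = 47223 + 4600 = 51823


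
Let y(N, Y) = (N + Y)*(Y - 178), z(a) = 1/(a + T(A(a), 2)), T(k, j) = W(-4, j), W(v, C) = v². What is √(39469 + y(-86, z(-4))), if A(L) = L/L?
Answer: √7884721/12 ≈ 234.00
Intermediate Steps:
A(L) = 1
T(k, j) = 16 (T(k, j) = (-4)² = 16)
z(a) = 1/(16 + a) (z(a) = 1/(a + 16) = 1/(16 + a))
y(N, Y) = (-178 + Y)*(N + Y) (y(N, Y) = (N + Y)*(-178 + Y) = (-178 + Y)*(N + Y))
√(39469 + y(-86, z(-4))) = √(39469 + ((1/(16 - 4))² - 178*(-86) - 178/(16 - 4) - 86/(16 - 4))) = √(39469 + ((1/12)² + 15308 - 178/12 - 86/12)) = √(39469 + ((1/12)² + 15308 - 178*1/12 - 86*1/12)) = √(39469 + (1/144 + 15308 - 89/6 - 43/6)) = √(39469 + 2201185/144) = √(7884721/144) = √7884721/12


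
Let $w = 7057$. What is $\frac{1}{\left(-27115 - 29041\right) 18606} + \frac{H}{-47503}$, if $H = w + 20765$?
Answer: $- \frac{29069497796095}{49632964975608} \approx -0.58569$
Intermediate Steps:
$H = 27822$ ($H = 7057 + 20765 = 27822$)
$\frac{1}{\left(-27115 - 29041\right) 18606} + \frac{H}{-47503} = \frac{1}{\left(-27115 - 29041\right) 18606} + \frac{27822}{-47503} = \frac{1}{-56156} \cdot \frac{1}{18606} + 27822 \left(- \frac{1}{47503}\right) = \left(- \frac{1}{56156}\right) \frac{1}{18606} - \frac{27822}{47503} = - \frac{1}{1044838536} - \frac{27822}{47503} = - \frac{29069497796095}{49632964975608}$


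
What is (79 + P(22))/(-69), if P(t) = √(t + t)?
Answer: -79/69 - 2*√11/69 ≈ -1.2411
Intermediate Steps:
P(t) = √2*√t (P(t) = √(2*t) = √2*√t)
(79 + P(22))/(-69) = (79 + √2*√22)/(-69) = (79 + 2*√11)*(-1/69) = -79/69 - 2*√11/69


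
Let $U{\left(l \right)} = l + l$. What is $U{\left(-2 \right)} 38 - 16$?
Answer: $-168$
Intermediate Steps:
$U{\left(l \right)} = 2 l$
$U{\left(-2 \right)} 38 - 16 = 2 \left(-2\right) 38 - 16 = \left(-4\right) 38 - 16 = -152 - 16 = -168$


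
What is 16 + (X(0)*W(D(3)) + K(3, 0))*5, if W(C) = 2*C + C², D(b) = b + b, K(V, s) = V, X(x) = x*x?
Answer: 31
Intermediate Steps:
X(x) = x²
D(b) = 2*b
W(C) = C² + 2*C
16 + (X(0)*W(D(3)) + K(3, 0))*5 = 16 + (0²*((2*3)*(2 + 2*3)) + 3)*5 = 16 + (0*(6*(2 + 6)) + 3)*5 = 16 + (0*(6*8) + 3)*5 = 16 + (0*48 + 3)*5 = 16 + (0 + 3)*5 = 16 + 3*5 = 16 + 15 = 31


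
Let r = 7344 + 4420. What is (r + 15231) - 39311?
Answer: -12316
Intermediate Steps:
r = 11764
(r + 15231) - 39311 = (11764 + 15231) - 39311 = 26995 - 39311 = -12316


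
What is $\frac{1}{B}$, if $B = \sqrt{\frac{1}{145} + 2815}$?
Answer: $\frac{\sqrt{3699095}}{102044} \approx 0.018848$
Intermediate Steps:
$B = \frac{4 \sqrt{3699095}}{145}$ ($B = \sqrt{\frac{1}{145} + 2815} = \sqrt{\frac{408176}{145}} = \frac{4 \sqrt{3699095}}{145} \approx 53.057$)
$\frac{1}{B} = \frac{1}{\frac{4}{145} \sqrt{3699095}} = \frac{\sqrt{3699095}}{102044}$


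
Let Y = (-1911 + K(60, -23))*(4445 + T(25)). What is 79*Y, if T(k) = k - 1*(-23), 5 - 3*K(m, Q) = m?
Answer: -2054433236/3 ≈ -6.8481e+8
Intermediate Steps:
K(m, Q) = 5/3 - m/3
T(k) = 23 + k (T(k) = k + 23 = 23 + k)
Y = -26005484/3 (Y = (-1911 + (5/3 - 1/3*60))*(4445 + (23 + 25)) = (-1911 + (5/3 - 20))*(4445 + 48) = (-1911 - 55/3)*4493 = -5788/3*4493 = -26005484/3 ≈ -8.6685e+6)
79*Y = 79*(-26005484/3) = -2054433236/3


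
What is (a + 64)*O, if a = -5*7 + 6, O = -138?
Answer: -4830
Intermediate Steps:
a = -29 (a = -35 + 6 = -29)
(a + 64)*O = (-29 + 64)*(-138) = 35*(-138) = -4830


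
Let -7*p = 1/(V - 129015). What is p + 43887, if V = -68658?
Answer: 60726924658/1383711 ≈ 43887.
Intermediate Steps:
p = 1/1383711 (p = -1/(7*(-68658 - 129015)) = -⅐/(-197673) = -⅐*(-1/197673) = 1/1383711 ≈ 7.2269e-7)
p + 43887 = 1/1383711 + 43887 = 60726924658/1383711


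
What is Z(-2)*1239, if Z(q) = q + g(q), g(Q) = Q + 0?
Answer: -4956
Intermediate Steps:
g(Q) = Q
Z(q) = 2*q (Z(q) = q + q = 2*q)
Z(-2)*1239 = (2*(-2))*1239 = -4*1239 = -4956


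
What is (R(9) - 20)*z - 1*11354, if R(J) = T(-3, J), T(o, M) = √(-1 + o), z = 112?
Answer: -13594 + 224*I ≈ -13594.0 + 224.0*I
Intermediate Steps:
R(J) = 2*I (R(J) = √(-1 - 3) = √(-4) = 2*I)
(R(9) - 20)*z - 1*11354 = (2*I - 20)*112 - 1*11354 = (-20 + 2*I)*112 - 11354 = (-2240 + 224*I) - 11354 = -13594 + 224*I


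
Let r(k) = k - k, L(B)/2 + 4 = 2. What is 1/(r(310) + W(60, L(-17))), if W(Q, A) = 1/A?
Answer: -4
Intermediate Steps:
L(B) = -4 (L(B) = -8 + 2*2 = -8 + 4 = -4)
r(k) = 0
1/(r(310) + W(60, L(-17))) = 1/(0 + 1/(-4)) = 1/(0 - ¼) = 1/(-¼) = -4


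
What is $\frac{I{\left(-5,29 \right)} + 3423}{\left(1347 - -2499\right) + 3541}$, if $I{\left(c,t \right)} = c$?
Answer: $\frac{3418}{7387} \approx 0.4627$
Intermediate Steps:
$\frac{I{\left(-5,29 \right)} + 3423}{\left(1347 - -2499\right) + 3541} = \frac{-5 + 3423}{\left(1347 - -2499\right) + 3541} = \frac{3418}{\left(1347 + 2499\right) + 3541} = \frac{3418}{3846 + 3541} = \frac{3418}{7387}$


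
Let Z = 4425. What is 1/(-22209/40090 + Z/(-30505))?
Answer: -244589090/170976759 ≈ -1.4305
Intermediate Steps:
1/(-22209/40090 + Z/(-30505)) = 1/(-22209/40090 + 4425/(-30505)) = 1/(-22209*1/40090 + 4425*(-1/30505)) = 1/(-22209/40090 - 885/6101) = 1/(-170976759/244589090) = -244589090/170976759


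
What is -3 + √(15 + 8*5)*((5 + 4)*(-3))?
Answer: -3 - 27*√55 ≈ -203.24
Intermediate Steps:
-3 + √(15 + 8*5)*((5 + 4)*(-3)) = -3 + √(15 + 40)*(9*(-3)) = -3 + √55*(-27) = -3 - 27*√55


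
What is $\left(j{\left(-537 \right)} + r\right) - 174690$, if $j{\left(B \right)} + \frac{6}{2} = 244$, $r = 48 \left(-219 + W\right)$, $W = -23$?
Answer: $-186065$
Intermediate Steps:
$r = -11616$ ($r = 48 \left(-219 - 23\right) = 48 \left(-242\right) = -11616$)
$j{\left(B \right)} = 241$ ($j{\left(B \right)} = -3 + 244 = 241$)
$\left(j{\left(-537 \right)} + r\right) - 174690 = \left(241 - 11616\right) - 174690 = -11375 - 174690 = -186065$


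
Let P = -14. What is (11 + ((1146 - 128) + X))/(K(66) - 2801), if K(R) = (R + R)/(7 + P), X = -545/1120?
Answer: -230387/631648 ≈ -0.36474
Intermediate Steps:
X = -109/224 (X = -545*1/1120 = -109/224 ≈ -0.48661)
K(R) = -2*R/7 (K(R) = (R + R)/(7 - 14) = (2*R)/(-7) = (2*R)*(-⅐) = -2*R/7)
(11 + ((1146 - 128) + X))/(K(66) - 2801) = (11 + ((1146 - 128) - 109/224))/(-2/7*66 - 2801) = (11 + (1018 - 109/224))/(-132/7 - 2801) = (11 + 227923/224)/(-19739/7) = (230387/224)*(-7/19739) = -230387/631648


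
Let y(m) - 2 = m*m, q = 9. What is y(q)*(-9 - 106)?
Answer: -9545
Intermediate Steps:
y(m) = 2 + m² (y(m) = 2 + m*m = 2 + m²)
y(q)*(-9 - 106) = (2 + 9²)*(-9 - 106) = (2 + 81)*(-115) = 83*(-115) = -9545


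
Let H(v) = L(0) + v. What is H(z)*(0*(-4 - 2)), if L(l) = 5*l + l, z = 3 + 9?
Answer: 0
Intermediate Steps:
z = 12
L(l) = 6*l
H(v) = v (H(v) = 6*0 + v = 0 + v = v)
H(z)*(0*(-4 - 2)) = 12*(0*(-4 - 2)) = 12*(0*(-6)) = 12*0 = 0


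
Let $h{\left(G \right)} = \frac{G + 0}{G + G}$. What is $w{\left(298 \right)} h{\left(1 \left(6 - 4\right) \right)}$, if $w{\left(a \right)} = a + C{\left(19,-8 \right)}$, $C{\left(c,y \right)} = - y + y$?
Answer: $149$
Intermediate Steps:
$C{\left(c,y \right)} = 0$
$w{\left(a \right)} = a$ ($w{\left(a \right)} = a + 0 = a$)
$h{\left(G \right)} = \frac{1}{2}$ ($h{\left(G \right)} = \frac{G}{2 G} = G \frac{1}{2 G} = \frac{1}{2}$)
$w{\left(298 \right)} h{\left(1 \left(6 - 4\right) \right)} = 298 \cdot \frac{1}{2} = 149$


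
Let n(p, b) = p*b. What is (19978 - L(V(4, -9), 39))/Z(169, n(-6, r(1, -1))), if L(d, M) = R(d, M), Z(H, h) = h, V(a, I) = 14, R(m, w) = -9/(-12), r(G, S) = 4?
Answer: -79909/96 ≈ -832.39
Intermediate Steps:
R(m, w) = 3/4 (R(m, w) = -9*(-1/12) = 3/4)
n(p, b) = b*p
L(d, M) = 3/4
(19978 - L(V(4, -9), 39))/Z(169, n(-6, r(1, -1))) = (19978 - 1*3/4)/((4*(-6))) = (19978 - 3/4)/(-24) = (79909/4)*(-1/24) = -79909/96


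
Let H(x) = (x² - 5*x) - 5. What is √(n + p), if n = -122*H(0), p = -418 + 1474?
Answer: 7*√34 ≈ 40.817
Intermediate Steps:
p = 1056
H(x) = -5 + x² - 5*x
n = 610 (n = -122*(-5 + 0² - 5*0) = -122*(-5 + 0 + 0) = -122*(-5) = 610)
√(n + p) = √(610 + 1056) = √1666 = 7*√34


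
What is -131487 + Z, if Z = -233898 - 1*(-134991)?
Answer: -230394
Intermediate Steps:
Z = -98907 (Z = -233898 + 134991 = -98907)
-131487 + Z = -131487 - 98907 = -230394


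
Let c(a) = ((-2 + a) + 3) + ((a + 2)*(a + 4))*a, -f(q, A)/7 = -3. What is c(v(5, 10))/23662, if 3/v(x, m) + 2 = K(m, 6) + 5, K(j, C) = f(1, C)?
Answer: 1137/12114944 ≈ 9.3851e-5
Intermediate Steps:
f(q, A) = 21 (f(q, A) = -7*(-3) = 21)
K(j, C) = 21
v(x, m) = ⅛ (v(x, m) = 3/(-2 + (21 + 5)) = 3/(-2 + 26) = 3/24 = 3*(1/24) = ⅛)
c(a) = 1 + a + a*(2 + a)*(4 + a) (c(a) = (1 + a) + ((2 + a)*(4 + a))*a = (1 + a) + a*(2 + a)*(4 + a) = 1 + a + a*(2 + a)*(4 + a))
c(v(5, 10))/23662 = (1 + (⅛)³ + 6*(⅛)² + 9*(⅛))/23662 = (1 + 1/512 + 6*(1/64) + 9/8)*(1/23662) = (1 + 1/512 + 3/32 + 9/8)*(1/23662) = (1137/512)*(1/23662) = 1137/12114944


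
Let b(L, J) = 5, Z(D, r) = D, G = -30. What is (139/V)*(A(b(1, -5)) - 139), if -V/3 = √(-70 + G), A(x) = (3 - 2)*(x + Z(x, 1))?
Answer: -5977*I/10 ≈ -597.7*I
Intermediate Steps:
A(x) = 2*x (A(x) = (3 - 2)*(x + x) = 1*(2*x) = 2*x)
V = -30*I (V = -3*√(-70 - 30) = -30*I ≈ -30.0*I)
(139/V)*(A(b(1, -5)) - 139) = (139/((-30*I)))*(2*5 - 139) = (139*(I/30))*(10 - 139) = (139*I/30)*(-129) = -5977*I/10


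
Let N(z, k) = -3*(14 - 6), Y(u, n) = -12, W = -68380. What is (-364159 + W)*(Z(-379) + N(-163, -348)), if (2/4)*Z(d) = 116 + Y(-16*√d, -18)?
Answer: -79587176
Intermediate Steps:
Z(d) = 208 (Z(d) = 2*(116 - 12) = 2*104 = 208)
N(z, k) = -24 (N(z, k) = -3*8 = -24)
(-364159 + W)*(Z(-379) + N(-163, -348)) = (-364159 - 68380)*(208 - 24) = -432539*184 = -79587176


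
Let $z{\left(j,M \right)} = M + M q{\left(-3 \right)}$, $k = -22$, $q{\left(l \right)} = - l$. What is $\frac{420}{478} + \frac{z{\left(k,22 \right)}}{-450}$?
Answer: $\frac{36734}{53775} \approx 0.68311$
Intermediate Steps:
$z{\left(j,M \right)} = 4 M$ ($z{\left(j,M \right)} = M + M \left(\left(-1\right) \left(-3\right)\right) = M + M 3 = M + 3 M = 4 M$)
$\frac{420}{478} + \frac{z{\left(k,22 \right)}}{-450} = \frac{420}{478} + \frac{4 \cdot 22}{-450} = 420 \cdot \frac{1}{478} + 88 \left(- \frac{1}{450}\right) = \frac{210}{239} - \frac{44}{225} = \frac{36734}{53775}$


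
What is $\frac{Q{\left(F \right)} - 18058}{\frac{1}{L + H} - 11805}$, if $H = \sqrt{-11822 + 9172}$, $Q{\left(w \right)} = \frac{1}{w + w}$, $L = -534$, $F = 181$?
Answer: $\frac{11104884870858090}{7259563991511271} - \frac{32684975 i \sqrt{106}}{14519127983022542} \approx 1.5297 - 2.3177 \cdot 10^{-8} i$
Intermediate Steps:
$Q{\left(w \right)} = \frac{1}{2 w}$
$H = 5 i \sqrt{106}$ ($H = \sqrt{-2650} = 5 i \sqrt{106} \approx 51.478 i$)
$\frac{Q{\left(F \right)} - 18058}{\frac{1}{L + H} - 11805} = \frac{\frac{1}{2 \cdot 181} - 18058}{\frac{1}{-534 + 5 i \sqrt{106}} - 11805} = \frac{\frac{1}{2} \cdot \frac{1}{181} - 18058}{-11805 + \frac{1}{-534 + 5 i \sqrt{106}}} = \frac{\frac{1}{362} - 18058}{-11805 + \frac{1}{-534 + 5 i \sqrt{106}}} = - \frac{6536995}{362 \left(-11805 + \frac{1}{-534 + 5 i \sqrt{106}}\right)}$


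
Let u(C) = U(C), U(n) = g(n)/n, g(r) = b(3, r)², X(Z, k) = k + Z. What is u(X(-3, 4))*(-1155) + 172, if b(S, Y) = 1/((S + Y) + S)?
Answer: 1039/7 ≈ 148.43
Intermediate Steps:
b(S, Y) = 1/(Y + 2*S)
X(Z, k) = Z + k
g(r) = (6 + r)⁻² (g(r) = (1/(r + 2*3))² = (1/(r + 6))² = (1/(6 + r))² = (6 + r)⁻²)
U(n) = 1/(n*(6 + n)²) (U(n) = 1/((6 + n)²*n) = 1/(n*(6 + n)²))
u(C) = 1/(C*(6 + C)²)
u(X(-3, 4))*(-1155) + 172 = (1/((-3 + 4)*(6 + (-3 + 4))²))*(-1155) + 172 = (1/(1*(6 + 1)²))*(-1155) + 172 = (1/7²)*(-1155) + 172 = (1*(1/49))*(-1155) + 172 = (1/49)*(-1155) + 172 = -165/7 + 172 = 1039/7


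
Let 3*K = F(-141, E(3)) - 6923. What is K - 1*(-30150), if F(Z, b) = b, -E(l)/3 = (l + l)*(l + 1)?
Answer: 83455/3 ≈ 27818.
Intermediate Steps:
E(l) = -6*l*(1 + l) (E(l) = -3*(l + l)*(l + 1) = -3*2*l*(1 + l) = -6*l*(1 + l))
K = -6995/3 (K = (-6*3*(1 + 3) - 6923)/3 = (-6*3*4 - 6923)/3 = (-72 - 6923)/3 = (⅓)*(-6995) = -6995/3 ≈ -2331.7)
K - 1*(-30150) = -6995/3 - 1*(-30150) = -6995/3 + 30150 = 83455/3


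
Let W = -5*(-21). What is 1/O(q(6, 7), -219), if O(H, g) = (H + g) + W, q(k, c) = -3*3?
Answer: -1/123 ≈ -0.0081301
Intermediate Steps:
q(k, c) = -9
W = 105
O(H, g) = 105 + H + g (O(H, g) = (H + g) + 105 = 105 + H + g)
1/O(q(6, 7), -219) = 1/(105 - 9 - 219) = 1/(-123) = -1/123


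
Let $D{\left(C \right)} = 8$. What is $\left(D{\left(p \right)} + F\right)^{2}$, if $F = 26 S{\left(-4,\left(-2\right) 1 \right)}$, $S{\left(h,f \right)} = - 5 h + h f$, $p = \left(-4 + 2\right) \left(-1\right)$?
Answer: $541696$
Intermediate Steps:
$p = 2$ ($p = \left(-2\right) \left(-1\right) = 2$)
$S{\left(h,f \right)} = - 5 h + f h$
$F = 728$ ($F = 26 \left(- 4 \left(-5 - 2\right)\right) = 26 \left(\left(-4\right) \left(-7\right)\right) = 26 \cdot 28 = 728$)
$\left(D{\left(p \right)} + F\right)^{2} = \left(8 + 728\right)^{2} = 736^{2} = 541696$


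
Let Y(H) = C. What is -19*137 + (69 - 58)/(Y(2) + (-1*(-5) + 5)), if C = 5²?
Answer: -91094/35 ≈ -2602.7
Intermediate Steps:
C = 25
Y(H) = 25
-19*137 + (69 - 58)/(Y(2) + (-1*(-5) + 5)) = -19*137 + (69 - 58)/(25 + (-1*(-5) + 5)) = -2603 + 11/(25 + (5 + 5)) = -2603 + 11/(25 + 10) = -2603 + 11/35 = -91094/35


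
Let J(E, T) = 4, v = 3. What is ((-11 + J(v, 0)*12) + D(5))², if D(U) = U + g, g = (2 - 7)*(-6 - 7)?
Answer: 11449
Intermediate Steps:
g = 65 (g = -5*(-13) = 65)
D(U) = 65 + U (D(U) = U + 65 = 65 + U)
((-11 + J(v, 0)*12) + D(5))² = ((-11 + 4*12) + (65 + 5))² = ((-11 + 48) + 70)² = (37 + 70)² = 107² = 11449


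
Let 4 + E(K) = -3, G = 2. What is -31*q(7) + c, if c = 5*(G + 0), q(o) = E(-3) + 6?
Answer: 41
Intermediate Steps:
E(K) = -7 (E(K) = -4 - 3 = -7)
q(o) = -1 (q(o) = -7 + 6 = -1)
c = 10 (c = 5*(2 + 0) = 5*2 = 10)
-31*q(7) + c = -31*(-1) + 10 = 31 + 10 = 41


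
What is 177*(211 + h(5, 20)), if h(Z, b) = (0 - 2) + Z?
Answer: 37878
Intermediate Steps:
h(Z, b) = -2 + Z
177*(211 + h(5, 20)) = 177*(211 + (-2 + 5)) = 177*(211 + 3) = 177*214 = 37878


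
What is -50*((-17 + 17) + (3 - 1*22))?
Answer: 950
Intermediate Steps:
-50*((-17 + 17) + (3 - 1*22)) = -50*(0 + (3 - 22)) = -50*(0 - 19) = -50*(-19) = 950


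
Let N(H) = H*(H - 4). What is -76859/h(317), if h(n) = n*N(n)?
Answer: -76859/31453057 ≈ -0.0024436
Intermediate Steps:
N(H) = H*(-4 + H)
h(n) = n**2*(-4 + n) (h(n) = n*(n*(-4 + n)) = n**2*(-4 + n))
-76859/h(317) = -76859*1/(100489*(-4 + 317)) = -76859/(100489*313) = -76859/31453057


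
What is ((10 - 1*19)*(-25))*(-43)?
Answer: -9675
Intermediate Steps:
((10 - 1*19)*(-25))*(-43) = ((10 - 19)*(-25))*(-43) = -9*(-25)*(-43) = 225*(-43) = -9675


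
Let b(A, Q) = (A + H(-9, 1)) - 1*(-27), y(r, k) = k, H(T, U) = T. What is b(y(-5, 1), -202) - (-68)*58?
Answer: 3963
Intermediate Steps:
b(A, Q) = 18 + A (b(A, Q) = (A - 9) - 1*(-27) = (-9 + A) + 27 = 18 + A)
b(y(-5, 1), -202) - (-68)*58 = (18 + 1) - (-68)*58 = 19 - 1*(-3944) = 19 + 3944 = 3963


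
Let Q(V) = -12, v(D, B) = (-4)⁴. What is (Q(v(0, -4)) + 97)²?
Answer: 7225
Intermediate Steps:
v(D, B) = 256
(Q(v(0, -4)) + 97)² = (-12 + 97)² = 85² = 7225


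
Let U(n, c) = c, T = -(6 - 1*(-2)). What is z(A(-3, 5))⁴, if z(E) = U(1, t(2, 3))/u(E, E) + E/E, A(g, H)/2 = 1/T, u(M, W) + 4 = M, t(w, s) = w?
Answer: 6561/83521 ≈ 0.078555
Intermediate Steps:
u(M, W) = -4 + M
T = -8 (T = -(6 + 2) = -1*8 = -8)
A(g, H) = -¼ (A(g, H) = 2/(-8) = 2*(-⅛) = -¼)
z(E) = 1 + 2/(-4 + E) (z(E) = 2/(-4 + E) + E/E = 2/(-4 + E) + 1 = 1 + 2/(-4 + E))
z(A(-3, 5))⁴ = ((-2 - ¼)/(-4 - ¼))⁴ = (-9/4/(-17/4))⁴ = (-4/17*(-9/4))⁴ = (9/17)⁴ = 6561/83521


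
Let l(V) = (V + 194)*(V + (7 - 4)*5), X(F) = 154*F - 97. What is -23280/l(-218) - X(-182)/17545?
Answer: -77995/24563 ≈ -3.1753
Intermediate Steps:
X(F) = -97 + 154*F
l(V) = (15 + V)*(194 + V) (l(V) = (194 + V)*(V + 3*5) = (194 + V)*(V + 15) = (194 + V)*(15 + V) = (15 + V)*(194 + V))
-23280/l(-218) - X(-182)/17545 = -23280/(2910 + (-218)² + 209*(-218)) - (-97 + 154*(-182))/17545 = -23280/(2910 + 47524 - 45562) - (-97 - 28028)*(1/17545) = -23280/4872 - 1*(-28125)*(1/17545) = -23280*1/4872 + 28125*(1/17545) = -970/203 + 5625/3509 = -77995/24563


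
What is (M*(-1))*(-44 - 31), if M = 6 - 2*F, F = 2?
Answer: 150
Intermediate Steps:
M = 2 (M = 6 - 2*2 = 6 - 4 = 2)
(M*(-1))*(-44 - 31) = (2*(-1))*(-44 - 31) = -2*(-75) = 150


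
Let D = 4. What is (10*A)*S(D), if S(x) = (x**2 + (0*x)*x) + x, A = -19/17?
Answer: -3800/17 ≈ -223.53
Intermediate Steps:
A = -19/17 (A = -19*1/17 = -19/17 ≈ -1.1176)
S(x) = x + x**2 (S(x) = (x**2 + 0*x) + x = (x**2 + 0) + x = x**2 + x = x + x**2)
(10*A)*S(D) = (10*(-19/17))*(4*(1 + 4)) = -760*5/17 = -190/17*20 = -3800/17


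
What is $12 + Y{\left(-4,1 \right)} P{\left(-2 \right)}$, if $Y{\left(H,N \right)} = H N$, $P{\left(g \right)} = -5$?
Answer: $32$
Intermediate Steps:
$12 + Y{\left(-4,1 \right)} P{\left(-2 \right)} = 12 + \left(-4\right) 1 \left(-5\right) = 12 - -20 = 12 + 20 = 32$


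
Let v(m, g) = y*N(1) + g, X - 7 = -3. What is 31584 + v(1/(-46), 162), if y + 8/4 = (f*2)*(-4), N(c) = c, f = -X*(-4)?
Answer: 31616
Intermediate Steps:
X = 4 (X = 7 - 3 = 4)
f = 16 (f = -1*4*(-4) = -4*(-4) = 16)
y = -130 (y = -2 + (16*2)*(-4) = -2 + 32*(-4) = -2 - 128 = -130)
v(m, g) = -130 + g (v(m, g) = -130*1 + g = -130 + g)
31584 + v(1/(-46), 162) = 31584 + (-130 + 162) = 31584 + 32 = 31616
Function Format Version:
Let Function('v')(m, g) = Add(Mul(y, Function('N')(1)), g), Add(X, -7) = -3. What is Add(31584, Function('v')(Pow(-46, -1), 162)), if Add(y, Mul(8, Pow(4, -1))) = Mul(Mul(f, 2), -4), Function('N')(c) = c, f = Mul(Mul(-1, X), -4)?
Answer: 31616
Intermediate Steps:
X = 4 (X = Add(7, -3) = 4)
f = 16 (f = Mul(Mul(-1, 4), -4) = Mul(-4, -4) = 16)
y = -130 (y = Add(-2, Mul(Mul(16, 2), -4)) = Add(-2, Mul(32, -4)) = Add(-2, -128) = -130)
Function('v')(m, g) = Add(-130, g) (Function('v')(m, g) = Add(Mul(-130, 1), g) = Add(-130, g))
Add(31584, Function('v')(Pow(-46, -1), 162)) = Add(31584, Add(-130, 162)) = Add(31584, 32) = 31616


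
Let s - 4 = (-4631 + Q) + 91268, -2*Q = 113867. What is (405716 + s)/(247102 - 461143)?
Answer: -870847/428082 ≈ -2.0343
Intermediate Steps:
Q = -113867/2 (Q = -1/2*113867 = -113867/2 ≈ -56934.)
s = 59415/2 (s = 4 + ((-4631 - 113867/2) + 91268) = 4 + (-123129/2 + 91268) = 4 + 59407/2 = 59415/2 ≈ 29708.)
(405716 + s)/(247102 - 461143) = (405716 + 59415/2)/(247102 - 461143) = (870847/2)/(-214041) = (870847/2)*(-1/214041) = -870847/428082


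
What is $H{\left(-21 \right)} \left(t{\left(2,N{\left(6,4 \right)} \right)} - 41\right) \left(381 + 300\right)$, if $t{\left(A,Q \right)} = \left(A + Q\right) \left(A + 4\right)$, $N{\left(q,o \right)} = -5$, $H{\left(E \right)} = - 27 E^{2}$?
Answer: $478411353$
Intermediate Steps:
$t{\left(A,Q \right)} = \left(4 + A\right) \left(A + Q\right)$ ($t{\left(A,Q \right)} = \left(A + Q\right) \left(4 + A\right) = \left(4 + A\right) \left(A + Q\right)$)
$H{\left(-21 \right)} \left(t{\left(2,N{\left(6,4 \right)} \right)} - 41\right) \left(381 + 300\right) = - 27 \left(-21\right)^{2} \left(\left(2^{2} + 4 \cdot 2 + 4 \left(-5\right) + 2 \left(-5\right)\right) - 41\right) \left(381 + 300\right) = \left(-27\right) 441 \left(\left(4 + 8 - 20 - 10\right) - 41\right) 681 = - 11907 \left(-18 - 41\right) 681 = - 11907 \left(\left(-59\right) 681\right) = \left(-11907\right) \left(-40179\right) = 478411353$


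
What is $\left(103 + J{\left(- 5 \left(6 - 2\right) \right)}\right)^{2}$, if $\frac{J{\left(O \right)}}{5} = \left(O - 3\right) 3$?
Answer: $58564$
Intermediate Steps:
$J{\left(O \right)} = -45 + 15 O$ ($J{\left(O \right)} = 5 \left(O - 3\right) 3 = 5 \left(-3 + O\right) 3 = 5 \left(-9 + 3 O\right) = -45 + 15 O$)
$\left(103 + J{\left(- 5 \left(6 - 2\right) \right)}\right)^{2} = \left(103 + \left(-45 + 15 \left(- 5 \left(6 - 2\right)\right)\right)\right)^{2} = \left(103 + \left(-45 + 15 \left(\left(-5\right) 4\right)\right)\right)^{2} = \left(103 + \left(-45 + 15 \left(-20\right)\right)\right)^{2} = \left(103 - 345\right)^{2} = \left(-242\right)^{2} = 58564$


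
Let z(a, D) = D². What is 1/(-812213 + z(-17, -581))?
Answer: -1/474652 ≈ -2.1068e-6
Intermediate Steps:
1/(-812213 + z(-17, -581)) = 1/(-812213 + (-581)²) = 1/(-812213 + 337561) = 1/(-474652) = -1/474652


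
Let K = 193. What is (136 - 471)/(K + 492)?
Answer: -67/137 ≈ -0.48905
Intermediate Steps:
(136 - 471)/(K + 492) = (136 - 471)/(193 + 492) = -335/685 = -335*1/685 = -67/137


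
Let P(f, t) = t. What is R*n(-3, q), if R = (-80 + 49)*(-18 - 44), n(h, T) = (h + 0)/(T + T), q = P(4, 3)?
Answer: -961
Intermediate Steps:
q = 3
n(h, T) = h/(2*T) (n(h, T) = h/((2*T)) = h*(1/(2*T)) = h/(2*T))
R = 1922 (R = -31*(-62) = 1922)
R*n(-3, q) = 1922*((½)*(-3)/3) = 1922*((½)*(-3)*(⅓)) = 1922*(-½) = -961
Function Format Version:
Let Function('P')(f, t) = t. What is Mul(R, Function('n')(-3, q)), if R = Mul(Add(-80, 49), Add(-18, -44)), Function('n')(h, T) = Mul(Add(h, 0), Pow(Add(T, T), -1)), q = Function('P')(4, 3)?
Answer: -961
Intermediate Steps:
q = 3
Function('n')(h, T) = Mul(Rational(1, 2), h, Pow(T, -1)) (Function('n')(h, T) = Mul(h, Pow(Mul(2, T), -1)) = Mul(h, Mul(Rational(1, 2), Pow(T, -1))) = Mul(Rational(1, 2), h, Pow(T, -1)))
R = 1922 (R = Mul(-31, -62) = 1922)
Mul(R, Function('n')(-3, q)) = Mul(1922, Mul(Rational(1, 2), -3, Pow(3, -1))) = Mul(1922, Mul(Rational(1, 2), -3, Rational(1, 3))) = Mul(1922, Rational(-1, 2)) = -961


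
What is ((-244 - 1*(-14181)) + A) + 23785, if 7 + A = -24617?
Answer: 13098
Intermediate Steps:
A = -24624 (A = -7 - 24617 = -24624)
((-244 - 1*(-14181)) + A) + 23785 = ((-244 - 1*(-14181)) - 24624) + 23785 = ((-244 + 14181) - 24624) + 23785 = (13937 - 24624) + 23785 = -10687 + 23785 = 13098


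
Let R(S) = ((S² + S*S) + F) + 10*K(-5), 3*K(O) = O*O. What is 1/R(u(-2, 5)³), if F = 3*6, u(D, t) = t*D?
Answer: 3/6000304 ≈ 4.9997e-7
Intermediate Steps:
u(D, t) = D*t
K(O) = O²/3 (K(O) = (O*O)/3 = O²/3)
F = 18
R(S) = 304/3 + 2*S² (R(S) = ((S² + S*S) + 18) + 10*((⅓)*(-5)²) = ((S² + S²) + 18) + 10*((⅓)*25) = (2*S² + 18) + 10*(25/3) = (18 + 2*S²) + 250/3 = 304/3 + 2*S²)
1/R(u(-2, 5)³) = 1/(304/3 + 2*((-2*5)³)²) = 1/(304/3 + 2*((-10)³)²) = 1/(304/3 + 2*(-1000)²) = 1/(304/3 + 2*1000000) = 1/(304/3 + 2000000) = 1/(6000304/3) = 3/6000304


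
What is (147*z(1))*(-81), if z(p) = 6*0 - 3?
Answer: 35721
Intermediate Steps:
z(p) = -3 (z(p) = 0 - 3 = -3)
(147*z(1))*(-81) = (147*(-3))*(-81) = -441*(-81) = 35721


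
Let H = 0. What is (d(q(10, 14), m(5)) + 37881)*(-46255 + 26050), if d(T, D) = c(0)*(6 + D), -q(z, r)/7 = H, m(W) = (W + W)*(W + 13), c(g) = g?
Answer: -765385605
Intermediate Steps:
m(W) = 2*W*(13 + W) (m(W) = (2*W)*(13 + W) = 2*W*(13 + W))
q(z, r) = 0 (q(z, r) = -7*0 = 0)
d(T, D) = 0 (d(T, D) = 0*(6 + D) = 0)
(d(q(10, 14), m(5)) + 37881)*(-46255 + 26050) = (0 + 37881)*(-46255 + 26050) = 37881*(-20205) = -765385605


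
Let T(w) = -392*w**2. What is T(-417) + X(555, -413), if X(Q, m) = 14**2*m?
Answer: -68245436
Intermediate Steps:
X(Q, m) = 196*m
T(-417) + X(555, -413) = -392*(-417)**2 + 196*(-413) = -392*173889 - 80948 = -68164488 - 80948 = -68245436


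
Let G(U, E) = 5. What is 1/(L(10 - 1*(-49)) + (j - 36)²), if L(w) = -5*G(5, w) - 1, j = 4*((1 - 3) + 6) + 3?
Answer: 1/263 ≈ 0.0038023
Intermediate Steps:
j = 19 (j = 4*(-2 + 6) + 3 = 4*4 + 3 = 16 + 3 = 19)
L(w) = -26 (L(w) = -5*5 - 1 = -25 - 1 = -26)
1/(L(10 - 1*(-49)) + (j - 36)²) = 1/(-26 + (19 - 36)²) = 1/(-26 + (-17)²) = 1/(-26 + 289) = 1/263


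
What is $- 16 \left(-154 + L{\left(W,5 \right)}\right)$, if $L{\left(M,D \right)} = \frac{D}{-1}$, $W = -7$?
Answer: $2544$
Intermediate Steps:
$L{\left(M,D \right)} = - D$ ($L{\left(M,D \right)} = D \left(-1\right) = - D$)
$- 16 \left(-154 + L{\left(W,5 \right)}\right) = - 16 \left(-154 - 5\right) = \left(-16\right) \left(-159\right) = 2544$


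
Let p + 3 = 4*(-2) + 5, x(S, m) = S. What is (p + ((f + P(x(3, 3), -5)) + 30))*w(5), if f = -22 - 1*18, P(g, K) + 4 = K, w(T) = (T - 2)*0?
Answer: 0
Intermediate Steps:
w(T) = 0 (w(T) = (-2 + T)*0 = 0)
P(g, K) = -4 + K
p = -6 (p = -3 + (4*(-2) + 5) = -3 + (-8 + 5) = -3 - 3 = -6)
f = -40 (f = -22 - 18 = -40)
(p + ((f + P(x(3, 3), -5)) + 30))*w(5) = (-6 + ((-40 + (-4 - 5)) + 30))*0 = (-6 + ((-40 - 9) + 30))*0 = (-6 + (-49 + 30))*0 = (-6 - 19)*0 = -25*0 = 0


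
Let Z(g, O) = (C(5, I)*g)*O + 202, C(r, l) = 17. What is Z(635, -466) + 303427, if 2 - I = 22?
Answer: -4726841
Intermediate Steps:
I = -20 (I = 2 - 1*22 = 2 - 22 = -20)
Z(g, O) = 202 + 17*O*g (Z(g, O) = (17*g)*O + 202 = 17*O*g + 202 = 202 + 17*O*g)
Z(635, -466) + 303427 = (202 + 17*(-466)*635) + 303427 = (202 - 5030470) + 303427 = -5030268 + 303427 = -4726841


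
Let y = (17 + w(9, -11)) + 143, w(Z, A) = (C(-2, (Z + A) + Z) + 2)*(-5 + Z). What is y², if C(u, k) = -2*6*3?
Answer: 576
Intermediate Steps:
C(u, k) = -36 (C(u, k) = -12*3 = -36)
w(Z, A) = 170 - 34*Z (w(Z, A) = (-36 + 2)*(-5 + Z) = -34*(-5 + Z) = 170 - 34*Z)
y = 24 (y = (17 + (170 - 34*9)) + 143 = (17 + (170 - 306)) + 143 = (17 - 136) + 143 = -119 + 143 = 24)
y² = 24² = 576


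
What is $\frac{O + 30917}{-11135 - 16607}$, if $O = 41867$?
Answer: $- \frac{36392}{13871} \approx -2.6236$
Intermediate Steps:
$\frac{O + 30917}{-11135 - 16607} = \frac{41867 + 30917}{-11135 - 16607} = \frac{72784}{-27742} = 72784 \left(- \frac{1}{27742}\right) = - \frac{36392}{13871}$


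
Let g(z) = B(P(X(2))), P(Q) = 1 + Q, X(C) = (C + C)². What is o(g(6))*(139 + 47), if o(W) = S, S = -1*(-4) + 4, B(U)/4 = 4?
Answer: 1488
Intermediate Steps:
X(C) = 4*C² (X(C) = (2*C)² = 4*C²)
B(U) = 16 (B(U) = 4*4 = 16)
g(z) = 16
S = 8 (S = 4 + 4 = 8)
o(W) = 8
o(g(6))*(139 + 47) = 8*(139 + 47) = 8*186 = 1488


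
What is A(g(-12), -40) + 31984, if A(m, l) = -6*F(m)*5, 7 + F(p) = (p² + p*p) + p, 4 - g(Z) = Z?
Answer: 16354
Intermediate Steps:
g(Z) = 4 - Z
F(p) = -7 + p + 2*p² (F(p) = -7 + ((p² + p*p) + p) = -7 + ((p² + p²) + p) = -7 + (2*p² + p) = -7 + (p + 2*p²) = -7 + p + 2*p²)
A(m, l) = 210 - 60*m² - 30*m (A(m, l) = -6*(-7 + m + 2*m²)*5 = (42 - 12*m² - 6*m)*5 = 210 - 60*m² - 30*m)
A(g(-12), -40) + 31984 = (210 - 60*(4 - 1*(-12))² - 30*(4 - 1*(-12))) + 31984 = (210 - 60*(4 + 12)² - 30*(4 + 12)) + 31984 = (210 - 60*16² - 30*16) + 31984 = (210 - 60*256 - 480) + 31984 = (210 - 15360 - 480) + 31984 = -15630 + 31984 = 16354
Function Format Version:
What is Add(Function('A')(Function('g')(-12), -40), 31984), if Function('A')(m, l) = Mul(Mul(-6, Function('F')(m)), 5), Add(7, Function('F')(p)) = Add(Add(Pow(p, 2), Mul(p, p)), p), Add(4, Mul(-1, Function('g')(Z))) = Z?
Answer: 16354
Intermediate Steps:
Function('g')(Z) = Add(4, Mul(-1, Z))
Function('F')(p) = Add(-7, p, Mul(2, Pow(p, 2))) (Function('F')(p) = Add(-7, Add(Add(Pow(p, 2), Mul(p, p)), p)) = Add(-7, Add(Add(Pow(p, 2), Pow(p, 2)), p)) = Add(-7, Add(Mul(2, Pow(p, 2)), p)) = Add(-7, Add(p, Mul(2, Pow(p, 2)))) = Add(-7, p, Mul(2, Pow(p, 2))))
Function('A')(m, l) = Add(210, Mul(-60, Pow(m, 2)), Mul(-30, m)) (Function('A')(m, l) = Mul(Mul(-6, Add(-7, m, Mul(2, Pow(m, 2)))), 5) = Mul(Add(42, Mul(-12, Pow(m, 2)), Mul(-6, m)), 5) = Add(210, Mul(-60, Pow(m, 2)), Mul(-30, m)))
Add(Function('A')(Function('g')(-12), -40), 31984) = Add(Add(210, Mul(-60, Pow(Add(4, Mul(-1, -12)), 2)), Mul(-30, Add(4, Mul(-1, -12)))), 31984) = Add(Add(210, Mul(-60, Pow(Add(4, 12), 2)), Mul(-30, Add(4, 12))), 31984) = Add(Add(210, Mul(-60, Pow(16, 2)), Mul(-30, 16)), 31984) = Add(Add(210, Mul(-60, 256), -480), 31984) = Add(Add(210, -15360, -480), 31984) = Add(-15630, 31984) = 16354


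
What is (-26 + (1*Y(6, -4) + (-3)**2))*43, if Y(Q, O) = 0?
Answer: -731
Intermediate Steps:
(-26 + (1*Y(6, -4) + (-3)**2))*43 = (-26 + (1*0 + (-3)**2))*43 = (-26 + (0 + 9))*43 = (-26 + 9)*43 = -17*43 = -731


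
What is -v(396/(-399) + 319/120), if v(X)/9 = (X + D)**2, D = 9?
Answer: -28977231529/28302400 ≈ -1023.8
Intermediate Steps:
v(X) = 9*(9 + X)**2 (v(X) = 9*(X + 9)**2 = 9*(9 + X)**2)
-v(396/(-399) + 319/120) = -9*(9 + (396/(-399) + 319/120))**2 = -9*(9 + (396*(-1/399) + 319*(1/120)))**2 = -9*(9 + (-132/133 + 319/120))**2 = -9*(9 + 26587/15960)**2 = -9*(170227/15960)**2 = -9*28977231529/254721600 = -1*28977231529/28302400 = -28977231529/28302400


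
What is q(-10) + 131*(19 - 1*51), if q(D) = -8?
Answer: -4200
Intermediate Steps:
q(-10) + 131*(19 - 1*51) = -8 + 131*(19 - 1*51) = -8 + 131*(19 - 51) = -8 + 131*(-32) = -8 - 4192 = -4200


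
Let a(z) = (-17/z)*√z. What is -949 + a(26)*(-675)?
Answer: -949 + 11475*√26/26 ≈ 1301.4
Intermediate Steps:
a(z) = -17/√z
-949 + a(26)*(-675) = -949 - 17*√26/26*(-675) = -949 + 11475*√26/26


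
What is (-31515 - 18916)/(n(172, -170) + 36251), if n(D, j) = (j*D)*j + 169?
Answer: -50431/5007220 ≈ -0.010072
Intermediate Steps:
n(D, j) = 169 + D*j² (n(D, j) = (D*j)*j + 169 = D*j² + 169 = 169 + D*j²)
(-31515 - 18916)/(n(172, -170) + 36251) = (-31515 - 18916)/((169 + 172*(-170)²) + 36251) = -50431/((169 + 172*28900) + 36251) = -50431/((169 + 4970800) + 36251) = -50431/(4970969 + 36251) = -50431/5007220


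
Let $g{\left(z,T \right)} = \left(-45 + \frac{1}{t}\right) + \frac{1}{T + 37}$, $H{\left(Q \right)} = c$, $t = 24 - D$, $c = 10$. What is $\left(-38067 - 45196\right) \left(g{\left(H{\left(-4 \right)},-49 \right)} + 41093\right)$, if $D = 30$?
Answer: $- \frac{13671035233}{4} \approx -3.4178 \cdot 10^{9}$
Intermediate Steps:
$t = -6$ ($t = 24 - 30 = -6$)
$H{\left(Q \right)} = 10$
$g{\left(z,T \right)} = - \frac{271}{6} + \frac{1}{37 + T}$ ($g{\left(z,T \right)} = \left(-45 + \frac{1}{-6}\right) + \frac{1}{T + 37} = \left(-45 - \frac{1}{6}\right) + \frac{1}{37 + T} = - \frac{271}{6} + \frac{1}{37 + T}$)
$\left(-38067 - 45196\right) \left(g{\left(H{\left(-4 \right)},-49 \right)} + 41093\right) = \left(-38067 - 45196\right) \left(\frac{-10021 - -13279}{6 \left(37 - 49\right)} + 41093\right) = - 83263 \left(\frac{-10021 + 13279}{6 \left(-12\right)} + 41093\right) = - 83263 \left(\frac{1}{6} \left(- \frac{1}{12}\right) 3258 + 41093\right) = - 83263 \left(- \frac{181}{4} + 41093\right) = \left(-83263\right) \frac{164191}{4} = - \frac{13671035233}{4}$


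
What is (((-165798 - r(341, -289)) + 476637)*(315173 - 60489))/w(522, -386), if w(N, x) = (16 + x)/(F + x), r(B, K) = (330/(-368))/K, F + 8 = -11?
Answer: 85246754631592149/983756 ≈ 8.6654e+10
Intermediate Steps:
F = -19 (F = -8 - 11 = -19)
r(B, K) = -165/(184*K) (r(B, K) = (330*(-1/368))/K = -165/(184*K))
w(N, x) = (16 + x)/(-19 + x)
(((-165798 - r(341, -289)) + 476637)*(315173 - 60489))/w(522, -386) = (((-165798 - (-165)/(184*(-289))) + 476637)*(315173 - 60489))/(((16 - 386)/(-19 - 386))) = (((-165798 - (-165)*(-1)/(184*289)) + 476637)*254684)/((-370/(-405))) = (((-165798 - 1*165/53176) + 476637)*254684)/((-1/405*(-370))) = (((-165798 - 165/53176) + 476637)*254684)/(74/81) = ((-8816474613/53176 + 476637)*254684)*(81/74) = ((16529174499/53176)*254684)*(81/74) = (1052429069525829/13294)*(81/74) = 85246754631592149/983756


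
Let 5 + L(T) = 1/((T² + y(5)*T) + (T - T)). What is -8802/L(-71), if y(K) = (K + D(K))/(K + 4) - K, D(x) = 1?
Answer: 141236892/80227 ≈ 1760.5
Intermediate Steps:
y(K) = -K + (1 + K)/(4 + K) (y(K) = (K + 1)/(K + 4) - K = (1 + K)/(4 + K) - K = -K + (1 + K)/(4 + K))
L(T) = -5 + 1/(T² - 13*T/3) (L(T) = -5 + 1/((T² + ((1 - 1*5² - 3*5)/(4 + 5))*T) + (T - T)) = -5 + 1/((T² + ((1 - 1*25 - 15)/9)*T) + 0) = -5 + 1/((T² + ((1 - 25 - 15)/9)*T) + 0) = -5 + 1/((T² + ((⅑)*(-39))*T) + 0) = -5 + 1/((T² - 13*T/3) + 0) = -5 + 1/(T² - 13*T/3))
-8802/L(-71) = -8802*(-71*(-13 + 3*(-71))/(3 - 15*(-71)² + 65*(-71))) = -8802*(-71*(-13 - 213)/(3 - 15*5041 - 4615)) = -8802*16046/(3 - 75615 - 4615) = -8802/((-1/71*(-1/226)*(-80227))) = -8802/(-80227/16046) = -8802*(-16046/80227) = 141236892/80227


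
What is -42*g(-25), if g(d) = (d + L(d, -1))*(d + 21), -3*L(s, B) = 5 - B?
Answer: -4536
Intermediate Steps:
L(s, B) = -5/3 + B/3 (L(s, B) = -(5 - B)/3 = -5/3 + B/3)
g(d) = (-2 + d)*(21 + d) (g(d) = (d + (-5/3 + (⅓)*(-1)))*(d + 21) = (d + (-5/3 - ⅓))*(21 + d) = (d - 2)*(21 + d) = (-2 + d)*(21 + d))
-42*g(-25) = -42*(-42 + (-25)² + 19*(-25)) = -42*(-42 + 625 - 475) = -42*108 = -4536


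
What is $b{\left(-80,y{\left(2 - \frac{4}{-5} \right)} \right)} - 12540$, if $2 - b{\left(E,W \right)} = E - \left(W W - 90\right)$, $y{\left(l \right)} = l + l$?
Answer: $- \frac{312916}{25} \approx -12517.0$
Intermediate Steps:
$y{\left(l \right)} = 2 l$
$b{\left(E,W \right)} = -88 + W^{2} - E$ ($b{\left(E,W \right)} = 2 - \left(E - \left(W W - 90\right)\right) = 2 - \left(E - \left(W^{2} - 90\right)\right) = 2 - \left(E - \left(-90 + W^{2}\right)\right) = 2 - \left(90 + E - W^{2}\right) = -88 + W^{2} - E$)
$b{\left(-80,y{\left(2 - \frac{4}{-5} \right)} \right)} - 12540 = \left(-88 + \left(2 \left(2 - \frac{4}{-5}\right)\right)^{2} - -80\right) - 12540 = \left(-88 + \left(2 \left(2 - 4 \left(- \frac{1}{5}\right)\right)\right)^{2} + 80\right) - 12540 = \left(-88 + \left(2 \left(2 - - \frac{4}{5}\right)\right)^{2} + 80\right) - 12540 = \left(-88 + \left(2 \left(2 + \frac{4}{5}\right)\right)^{2} + 80\right) - 12540 = \left(-88 + \left(2 \cdot \frac{14}{5}\right)^{2} + 80\right) - 12540 = \left(-88 + \left(\frac{28}{5}\right)^{2} + 80\right) - 12540 = \left(-88 + \frac{784}{25} + 80\right) - 12540 = \frac{584}{25} - 12540 = - \frac{312916}{25}$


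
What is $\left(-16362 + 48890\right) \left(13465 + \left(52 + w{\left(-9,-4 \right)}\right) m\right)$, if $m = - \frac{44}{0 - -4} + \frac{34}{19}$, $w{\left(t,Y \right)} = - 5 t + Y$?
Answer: $410126720$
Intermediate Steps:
$w{\left(t,Y \right)} = Y - 5 t$
$m = - \frac{175}{19}$ ($m = - \frac{44}{0 + 4} + 34 \cdot \frac{1}{19} = - \frac{44}{4} + \frac{34}{19} = \left(-44\right) \frac{1}{4} + \frac{34}{19} = -11 + \frac{34}{19} = - \frac{175}{19} \approx -9.2105$)
$\left(-16362 + 48890\right) \left(13465 + \left(52 + w{\left(-9,-4 \right)}\right) m\right) = \left(-16362 + 48890\right) \left(13465 + \left(52 - -41\right) \left(- \frac{175}{19}\right)\right) = 32528 \left(13465 + \left(52 + \left(-4 + 45\right)\right) \left(- \frac{175}{19}\right)\right) = 32528 \left(13465 + \left(52 + 41\right) \left(- \frac{175}{19}\right)\right) = 32528 \left(13465 + 93 \left(- \frac{175}{19}\right)\right) = 32528 \left(13465 - \frac{16275}{19}\right) = 32528 \cdot \frac{239560}{19} = 410126720$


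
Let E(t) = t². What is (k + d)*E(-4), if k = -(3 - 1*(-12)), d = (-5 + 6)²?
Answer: -224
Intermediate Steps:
d = 1 (d = 1² = 1)
k = -15 (k = -(3 + 12) = -1*15 = -15)
(k + d)*E(-4) = (-15 + 1)*(-4)² = -14*16 = -224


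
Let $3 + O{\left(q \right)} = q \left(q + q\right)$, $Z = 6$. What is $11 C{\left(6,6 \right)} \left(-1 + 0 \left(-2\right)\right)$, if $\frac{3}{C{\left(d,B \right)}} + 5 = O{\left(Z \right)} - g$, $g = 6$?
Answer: $- \frac{33}{58} \approx -0.56897$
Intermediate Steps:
$O{\left(q \right)} = -3 + 2 q^{2}$ ($O{\left(q \right)} = -3 + q \left(q + q\right) = -3 + q 2 q = -3 + 2 q^{2}$)
$C{\left(d,B \right)} = \frac{3}{58}$ ($C{\left(d,B \right)} = \frac{3}{-5 - \left(9 - 72\right)} = \frac{3}{-5 + \left(\left(-3 + 2 \cdot 36\right) - 6\right)} = \frac{3}{-5 + \left(\left(-3 + 72\right) - 6\right)} = \frac{3}{-5 + \left(69 - 6\right)} = \frac{3}{-5 + 63} = \frac{3}{58}$)
$11 C{\left(6,6 \right)} \left(-1 + 0 \left(-2\right)\right) = 11 \cdot \frac{3}{58} \left(-1 + 0 \left(-2\right)\right) = \frac{33 \left(-1 + 0\right)}{58} = \frac{33}{58} \left(-1\right) = - \frac{33}{58}$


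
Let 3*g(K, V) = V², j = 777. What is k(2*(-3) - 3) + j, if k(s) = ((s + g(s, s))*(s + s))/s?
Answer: 813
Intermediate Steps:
g(K, V) = V²/3
k(s) = 2*s + 2*s²/3 (k(s) = ((s + s²/3)*(s + s))/s = ((s + s²/3)*(2*s))/s = (2*s*(s + s²/3))/s = 2*s + 2*s²/3)
k(2*(-3) - 3) + j = 2*(2*(-3) - 3)*(3 + (2*(-3) - 3))/3 + 777 = 2*(-6 - 3)*(3 + (-6 - 3))/3 + 777 = (⅔)*(-9)*(3 - 9) + 777 = (⅔)*(-9)*(-6) + 777 = 36 + 777 = 813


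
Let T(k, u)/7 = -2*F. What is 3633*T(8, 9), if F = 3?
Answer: -152586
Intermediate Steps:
T(k, u) = -42 (T(k, u) = 7*(-2*3) = 7*(-6) = -42)
3633*T(8, 9) = 3633*(-42) = -152586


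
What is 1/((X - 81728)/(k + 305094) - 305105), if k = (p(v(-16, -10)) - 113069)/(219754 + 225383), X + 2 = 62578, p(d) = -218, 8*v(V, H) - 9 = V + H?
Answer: -135808514591/41435865369550879 ≈ -3.2776e-6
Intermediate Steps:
v(V, H) = 9/8 + H/8 + V/8 (v(V, H) = 9/8 + (V + H)/8 = 9/8 + (H + V)/8 = 9/8 + (H/8 + V/8) = 9/8 + H/8 + V/8)
X = 62576 (X = -2 + 62578 = 62576)
k = -113287/445137 (k = (-218 - 113069)/(219754 + 225383) = -113287/445137 ≈ -0.25450)
1/((X - 81728)/(k + 305094) - 305105) = 1/((62576 - 81728)/(-113287/445137 + 305094) - 305105) = 1/(-19152/135808514591/445137 - 305105) = 1/(-19152*445137/135808514591 - 305105) = 1/(-8525263824/135808514591 - 305105) = 1/(-41435865369550879/135808514591) = -135808514591/41435865369550879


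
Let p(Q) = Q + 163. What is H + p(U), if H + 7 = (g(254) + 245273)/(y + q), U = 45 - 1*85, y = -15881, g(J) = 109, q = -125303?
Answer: 8065981/70592 ≈ 114.26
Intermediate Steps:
U = -40 (U = 45 - 85 = -40)
p(Q) = 163 + Q
H = -616835/70592 (H = -7 + (109 + 245273)/(-15881 - 125303) = -7 + 245382/(-141184) = -7 + 245382*(-1/141184) = -7 - 122691/70592 = -616835/70592 ≈ -8.7380)
H + p(U) = -616835/70592 + (163 - 40) = -616835/70592 + 123 = 8065981/70592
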